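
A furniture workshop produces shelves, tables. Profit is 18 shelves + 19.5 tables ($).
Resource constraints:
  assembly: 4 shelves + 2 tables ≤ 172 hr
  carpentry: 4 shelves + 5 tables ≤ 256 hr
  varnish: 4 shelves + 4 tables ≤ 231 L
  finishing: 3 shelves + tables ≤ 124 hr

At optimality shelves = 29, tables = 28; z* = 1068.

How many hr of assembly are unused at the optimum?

assembly used = 4·29 + 2·28 = 172; slack = 172 − 172 = 0.

0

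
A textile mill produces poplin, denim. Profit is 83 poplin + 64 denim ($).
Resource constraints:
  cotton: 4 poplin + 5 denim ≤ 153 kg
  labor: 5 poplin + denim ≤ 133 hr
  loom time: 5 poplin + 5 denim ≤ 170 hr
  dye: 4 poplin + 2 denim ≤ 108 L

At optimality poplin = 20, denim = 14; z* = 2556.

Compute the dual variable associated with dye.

Check each constraint at x*: cotton 150/153 (slack 3); labor 114/133 (slack 19); loom time 170/170 (tight); dye 108/108 (tight).
By complementary slackness, y = 0 for the non-binding constraints.
Dual feasibility on the basic columns requires 5·y_loom time + 4·y_dye = 83, 5·y_loom time + 2·y_dye = 64.
This yields shadow prices y_loom time = 9, y_dye = 9.5.
Shadow price of dye = 9.5.

9.5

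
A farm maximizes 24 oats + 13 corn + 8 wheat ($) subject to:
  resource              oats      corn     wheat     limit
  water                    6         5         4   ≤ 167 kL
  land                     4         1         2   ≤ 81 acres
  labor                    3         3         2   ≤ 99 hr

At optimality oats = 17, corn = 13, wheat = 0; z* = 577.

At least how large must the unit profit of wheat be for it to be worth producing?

14

At the optimum: water uses 167 of 167 (binding); land uses 81 of 81 (binding); labor uses 90 of 99 (slack = 9).
Since labor is not tight, its dual is 0.
The binding rows give the dual system: 6·y_water + 4·y_land = 24 and 5·y_water + 1·y_land = 13.
This yields shadow prices y_water = 2, y_land = 3.
wheat enters the basis when its profit ≥ yᵀa₃ = 2·4 + 3·2 = 14.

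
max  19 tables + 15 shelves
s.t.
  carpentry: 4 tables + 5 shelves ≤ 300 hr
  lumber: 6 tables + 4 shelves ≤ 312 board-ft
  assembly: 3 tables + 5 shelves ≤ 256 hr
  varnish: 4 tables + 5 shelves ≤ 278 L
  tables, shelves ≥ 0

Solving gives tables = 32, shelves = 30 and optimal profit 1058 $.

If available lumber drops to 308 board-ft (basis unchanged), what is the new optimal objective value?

1048

Binding: lumber and varnish. Non-binding: carpentry (22 unused), assembly (10 unused).
Since carpentry, assembly are not tight, their duals are 0.
From A_Bᵀ y = c: 6·y_lumber + 4·y_varnish = 19; 4·y_lumber + 5·y_varnish = 15.
Solving: y_lumber = 2.5, y_varnish = 1.
Δz = y_lumber·Δb = 2.5 × (-4) = -10, so new z* = 1058 − 10 = 1048.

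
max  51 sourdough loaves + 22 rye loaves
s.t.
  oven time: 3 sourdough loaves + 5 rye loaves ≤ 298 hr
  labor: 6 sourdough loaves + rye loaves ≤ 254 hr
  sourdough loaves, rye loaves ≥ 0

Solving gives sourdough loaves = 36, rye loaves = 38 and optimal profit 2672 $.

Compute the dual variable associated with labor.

7

Check each constraint at x*: oven time 298/298 (tight); labor 254/254 (tight).
Dual feasibility on the basic columns requires 3·y_oven time + 6·y_labor = 51, 5·y_oven time + 1·y_labor = 22.
This yields shadow prices y_oven time = 3, y_labor = 7.
Shadow price of labor = 7.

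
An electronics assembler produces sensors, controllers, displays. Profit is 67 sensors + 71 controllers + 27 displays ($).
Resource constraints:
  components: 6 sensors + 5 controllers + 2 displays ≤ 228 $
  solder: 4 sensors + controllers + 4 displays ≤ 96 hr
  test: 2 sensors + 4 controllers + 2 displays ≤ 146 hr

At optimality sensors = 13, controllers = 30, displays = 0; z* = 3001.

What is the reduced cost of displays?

Binding: components and test. Non-binding: solder (14 unused).
By complementary slackness, y = 0 for the non-binding constraint.
The binding rows give the dual system: 6·y_components + 2·y_test = 67 and 5·y_components + 4·y_test = 71.
Solving: y_components = 9, y_test = 6.5.
Reduced cost of displays: c₃ − yᵀa₃ = 27 − (9·2 + 6.5·2) = 27 − 31 = -4.

-4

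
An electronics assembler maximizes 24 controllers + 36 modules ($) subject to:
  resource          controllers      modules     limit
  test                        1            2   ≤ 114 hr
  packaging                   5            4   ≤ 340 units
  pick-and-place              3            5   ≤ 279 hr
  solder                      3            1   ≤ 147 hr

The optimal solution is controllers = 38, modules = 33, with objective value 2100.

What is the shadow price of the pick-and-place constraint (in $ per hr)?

Check each constraint at x*: test 104/114 (slack 10); packaging 322/340 (slack 18); pick-and-place 279/279 (tight); solder 147/147 (tight).
Slack constraints have shadow price 0 (complementary slackness).
Dual feasibility on the basic columns requires 3·y_pick-and-place + 3·y_solder = 24, 5·y_pick-and-place + 1·y_solder = 36.
Solving: y_pick-and-place = 7, y_solder = 1.
Shadow price of pick-and-place = 7.

7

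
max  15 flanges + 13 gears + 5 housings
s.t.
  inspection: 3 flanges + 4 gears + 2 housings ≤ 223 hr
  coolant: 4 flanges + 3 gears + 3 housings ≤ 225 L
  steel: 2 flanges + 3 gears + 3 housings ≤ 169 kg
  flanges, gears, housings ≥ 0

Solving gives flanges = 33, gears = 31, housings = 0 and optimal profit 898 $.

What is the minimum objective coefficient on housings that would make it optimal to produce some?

11

Binding: inspection and coolant. Non-binding: steel (10 unused).
By complementary slackness, y = 0 for the non-binding constraint.
Dual feasibility on the basic columns requires 3·y_inspection + 4·y_coolant = 15, 4·y_inspection + 3·y_coolant = 13.
This yields shadow prices y_inspection = 1, y_coolant = 3.
housings enters the basis when its profit ≥ yᵀa₃ = 1·2 + 3·3 = 11.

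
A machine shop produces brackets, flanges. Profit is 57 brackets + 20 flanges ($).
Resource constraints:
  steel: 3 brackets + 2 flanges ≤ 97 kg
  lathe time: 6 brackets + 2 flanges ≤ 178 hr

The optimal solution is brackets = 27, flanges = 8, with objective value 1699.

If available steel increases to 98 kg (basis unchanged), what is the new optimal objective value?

Both steel and lathe time are binding at x*.
From A_Bᵀ y = c: 3·y_steel + 6·y_lathe time = 57; 2·y_steel + 2·y_lathe time = 20.
Solving: y_steel = 1, y_lathe time = 9.
Δz = y_steel·Δb = 1 × (1) = 1, so new z* = 1699 + 1 = 1700.

1700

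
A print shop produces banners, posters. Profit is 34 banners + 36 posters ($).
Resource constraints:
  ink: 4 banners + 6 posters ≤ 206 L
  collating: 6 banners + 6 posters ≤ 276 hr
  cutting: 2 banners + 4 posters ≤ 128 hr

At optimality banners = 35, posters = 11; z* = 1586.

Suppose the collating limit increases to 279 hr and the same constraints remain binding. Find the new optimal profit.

Check each constraint at x*: ink 206/206 (tight); collating 276/276 (tight); cutting 114/128 (slack 14).
Since cutting is not tight, its dual is 0.
The binding rows give the dual system: 4·y_ink + 6·y_collating = 34 and 6·y_ink + 6·y_collating = 36.
→ y_ink = 1 and y_collating = 5.
Δz = y_collating·Δb = 5 × (3) = 15, so new z* = 1586 + 15 = 1601.

1601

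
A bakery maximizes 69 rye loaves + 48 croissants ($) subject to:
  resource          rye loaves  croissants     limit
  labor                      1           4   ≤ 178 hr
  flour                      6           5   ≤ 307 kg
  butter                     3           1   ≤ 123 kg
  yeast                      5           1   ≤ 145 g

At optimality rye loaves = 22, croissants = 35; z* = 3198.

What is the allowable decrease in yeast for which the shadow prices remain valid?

16

Binding constraints: flour, yeast. The basis is B = [[6,5],[5,1]] with det -19.
Per unit decrease in yeast, x* moves by d = (-0.2632, 0.3158).
The basis stays optimal until labor becomes binding; allowable decrease = 16 g.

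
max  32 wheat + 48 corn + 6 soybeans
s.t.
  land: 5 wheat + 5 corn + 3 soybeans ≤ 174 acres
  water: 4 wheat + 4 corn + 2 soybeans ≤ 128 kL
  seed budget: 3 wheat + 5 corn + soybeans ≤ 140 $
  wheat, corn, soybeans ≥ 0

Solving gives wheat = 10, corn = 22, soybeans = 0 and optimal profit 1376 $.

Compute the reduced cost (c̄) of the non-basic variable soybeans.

At the optimum: land uses 160 of 174 (slack = 14); water uses 128 of 128 (binding); seed budget uses 140 of 140 (binding).
Since land is not tight, its dual is 0.
The binding rows give the dual system: 4·y_water + 3·y_seed budget = 32 and 4·y_water + 5·y_seed budget = 48.
This yields shadow prices y_water = 2, y_seed budget = 8.
Reduced cost of soybeans: c₃ − yᵀa₃ = 6 − (2·2 + 8·1) = 6 − 12 = -6.

-6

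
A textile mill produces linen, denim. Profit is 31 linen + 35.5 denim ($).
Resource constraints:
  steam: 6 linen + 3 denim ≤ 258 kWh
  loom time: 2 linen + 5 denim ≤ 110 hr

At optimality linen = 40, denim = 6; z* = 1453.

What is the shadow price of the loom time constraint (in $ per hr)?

5

Check each constraint at x*: steam 258/258 (tight); loom time 110/110 (tight).
The binding rows give the dual system: 6·y_steam + 2·y_loom time = 31 and 3·y_steam + 5·y_loom time = 35.5.
Solving: y_steam = 3.5, y_loom time = 5.
Shadow price of loom time = 5.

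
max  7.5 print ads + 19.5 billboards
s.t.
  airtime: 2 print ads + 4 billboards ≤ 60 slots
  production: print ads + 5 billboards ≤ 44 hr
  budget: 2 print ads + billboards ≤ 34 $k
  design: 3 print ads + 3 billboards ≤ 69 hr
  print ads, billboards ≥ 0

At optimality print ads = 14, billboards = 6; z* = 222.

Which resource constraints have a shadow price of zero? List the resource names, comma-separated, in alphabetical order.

airtime, design

airtime: 52/60 (slack 8)
production: 44/44 (binding)
budget: 34/34 (binding)
design: 60/69 (slack 9)
By complementary slackness, a constraint with positive slack has shadow price 0 → airtime, design.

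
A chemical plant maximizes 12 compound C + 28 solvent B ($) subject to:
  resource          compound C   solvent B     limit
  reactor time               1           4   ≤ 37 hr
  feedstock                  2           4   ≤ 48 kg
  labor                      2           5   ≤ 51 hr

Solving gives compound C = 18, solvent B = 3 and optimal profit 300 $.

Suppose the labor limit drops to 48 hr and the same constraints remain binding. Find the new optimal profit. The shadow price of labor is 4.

Δb = -3, so new z* = 300 + (4)·(-3) = 300 − 12 = 288.

288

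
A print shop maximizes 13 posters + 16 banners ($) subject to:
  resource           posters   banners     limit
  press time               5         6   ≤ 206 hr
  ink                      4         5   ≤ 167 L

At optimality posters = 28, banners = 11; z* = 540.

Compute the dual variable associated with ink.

2

At the optimum: press time uses 206 of 206 (binding); ink uses 167 of 167 (binding).
The binding rows give the dual system: 5·y_press time + 4·y_ink = 13 and 6·y_press time + 5·y_ink = 16.
Solving: y_press time = 1, y_ink = 2.
Shadow price of ink = 2.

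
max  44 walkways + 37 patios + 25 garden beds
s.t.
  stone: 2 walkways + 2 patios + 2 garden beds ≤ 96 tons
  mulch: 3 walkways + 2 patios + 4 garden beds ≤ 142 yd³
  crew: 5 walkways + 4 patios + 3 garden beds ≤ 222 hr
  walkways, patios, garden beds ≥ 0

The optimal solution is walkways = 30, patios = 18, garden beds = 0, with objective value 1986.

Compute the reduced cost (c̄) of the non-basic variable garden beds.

-5

Check each constraint at x*: stone 96/96 (tight); mulch 126/142 (slack 16); crew 222/222 (tight).
Since mulch is not tight, its dual is 0.
Dual feasibility on the basic columns requires 2·y_stone + 5·y_crew = 44, 2·y_stone + 4·y_crew = 37.
This yields shadow prices y_stone = 4.5, y_crew = 7.
Reduced cost of garden beds: c₃ − yᵀa₃ = 25 − (4.5·2 + 7·3) = 25 − 30 = -5.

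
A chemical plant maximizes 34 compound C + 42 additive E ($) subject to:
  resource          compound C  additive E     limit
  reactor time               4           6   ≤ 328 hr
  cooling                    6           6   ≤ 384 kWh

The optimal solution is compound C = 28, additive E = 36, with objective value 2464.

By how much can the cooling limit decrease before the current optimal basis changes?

56

Binding constraints: reactor time, cooling. The basis is B = [[4,6],[6,6]] with det -12.
Per unit decrease in cooling, x* moves by d = (-0.5, 0.3333).
The basis stays optimal until compound C reaches 0; allowable decrease = 56 kWh.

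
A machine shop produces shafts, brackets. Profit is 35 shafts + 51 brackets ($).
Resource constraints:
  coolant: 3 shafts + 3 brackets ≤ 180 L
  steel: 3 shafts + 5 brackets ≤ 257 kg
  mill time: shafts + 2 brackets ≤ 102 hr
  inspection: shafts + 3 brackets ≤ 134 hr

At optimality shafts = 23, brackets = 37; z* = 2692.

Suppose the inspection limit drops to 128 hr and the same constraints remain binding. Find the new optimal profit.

At the optimum: coolant uses 180 of 180 (binding); steel uses 254 of 257 (slack = 3); mill time uses 97 of 102 (slack = 5); inspection uses 134 of 134 (binding).
Slack constraints have shadow price 0 (complementary slackness).
The binding rows give the dual system: 3·y_coolant + 1·y_inspection = 35 and 3·y_coolant + 3·y_inspection = 51.
This yields shadow prices y_coolant = 9, y_inspection = 8.
Δz = y_inspection·Δb = 8 × (-6) = -48, so new z* = 2692 − 48 = 2644.

2644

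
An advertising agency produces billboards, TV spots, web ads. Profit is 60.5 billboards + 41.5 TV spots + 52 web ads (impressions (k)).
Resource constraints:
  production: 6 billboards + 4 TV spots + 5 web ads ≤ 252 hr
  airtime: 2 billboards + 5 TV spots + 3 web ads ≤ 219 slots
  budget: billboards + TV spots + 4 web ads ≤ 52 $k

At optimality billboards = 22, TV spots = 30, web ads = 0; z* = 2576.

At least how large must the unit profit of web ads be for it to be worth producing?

61.5

Check each constraint at x*: production 252/252 (tight); airtime 194/219 (slack 25); budget 52/52 (tight).
Slack constraints have shadow price 0 (complementary slackness).
Dual feasibility on the basic columns requires 6·y_production + 1·y_budget = 60.5, 4·y_production + 1·y_budget = 41.5.
This yields shadow prices y_production = 9.5, y_budget = 3.5.
web ads enters the basis when its profit ≥ yᵀa₃ = 9.5·5 + 3.5·4 = 61.5.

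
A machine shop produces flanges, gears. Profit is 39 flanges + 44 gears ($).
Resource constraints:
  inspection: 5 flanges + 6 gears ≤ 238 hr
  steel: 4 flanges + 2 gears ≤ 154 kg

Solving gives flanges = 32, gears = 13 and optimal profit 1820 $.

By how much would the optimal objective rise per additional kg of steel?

1

Both inspection and steel are binding at x*.
From A_Bᵀ y = c: 5·y_inspection + 4·y_steel = 39; 6·y_inspection + 2·y_steel = 44.
This yields shadow prices y_inspection = 7, y_steel = 1.
Shadow price of steel = 1.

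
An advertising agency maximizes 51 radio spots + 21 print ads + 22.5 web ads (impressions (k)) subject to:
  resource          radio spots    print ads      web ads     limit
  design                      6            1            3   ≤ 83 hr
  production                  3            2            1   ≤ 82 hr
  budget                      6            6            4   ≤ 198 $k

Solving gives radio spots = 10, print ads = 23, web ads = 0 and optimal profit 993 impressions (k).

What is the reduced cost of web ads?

Check each constraint at x*: design 83/83 (tight); production 76/82 (slack 6); budget 198/198 (tight).
Since production is not tight, its dual is 0.
Dual feasibility on the basic columns requires 6·y_design + 6·y_budget = 51, 1·y_design + 6·y_budget = 21.
Solving: y_design = 6, y_budget = 2.5.
Reduced cost of web ads: c₃ − yᵀa₃ = 22.5 − (6·3 + 2.5·4) = 22.5 − 28 = -5.5.

-5.5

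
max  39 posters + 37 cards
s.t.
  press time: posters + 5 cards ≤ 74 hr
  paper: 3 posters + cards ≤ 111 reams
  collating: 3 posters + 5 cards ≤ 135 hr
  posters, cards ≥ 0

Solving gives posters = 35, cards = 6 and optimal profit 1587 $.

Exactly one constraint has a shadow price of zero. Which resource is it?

press time

press time: 65/74 (slack 9)
paper: 111/111 (binding)
collating: 135/135 (binding)
By complementary slackness, a constraint with positive slack has shadow price 0 → press time.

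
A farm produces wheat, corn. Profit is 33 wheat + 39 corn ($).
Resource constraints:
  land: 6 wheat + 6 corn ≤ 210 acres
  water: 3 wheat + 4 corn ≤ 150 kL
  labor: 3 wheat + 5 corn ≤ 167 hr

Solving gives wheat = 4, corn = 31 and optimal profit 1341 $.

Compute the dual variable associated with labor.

At the optimum: land uses 210 of 210 (binding); water uses 136 of 150 (slack = 14); labor uses 167 of 167 (binding).
Since water is not tight, its dual is 0.
The binding rows give the dual system: 6·y_land + 3·y_labor = 33 and 6·y_land + 5·y_labor = 39.
This yields shadow prices y_land = 4, y_labor = 3.
Shadow price of labor = 3.

3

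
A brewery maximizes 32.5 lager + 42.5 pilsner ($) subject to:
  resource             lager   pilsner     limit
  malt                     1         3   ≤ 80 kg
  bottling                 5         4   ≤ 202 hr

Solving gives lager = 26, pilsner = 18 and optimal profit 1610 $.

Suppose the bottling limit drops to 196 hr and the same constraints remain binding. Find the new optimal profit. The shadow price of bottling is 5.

1580

Δb = -6, so new z* = 1610 + (5)·(-6) = 1610 − 30 = 1580.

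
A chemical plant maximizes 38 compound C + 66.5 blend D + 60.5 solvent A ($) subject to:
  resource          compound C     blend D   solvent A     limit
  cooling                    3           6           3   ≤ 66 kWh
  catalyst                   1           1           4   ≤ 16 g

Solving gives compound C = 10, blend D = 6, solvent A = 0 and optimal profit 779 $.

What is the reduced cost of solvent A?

Check each constraint at x*: cooling 66/66 (tight); catalyst 16/16 (tight).
The binding rows give the dual system: 3·y_cooling + 1·y_catalyst = 38 and 6·y_cooling + 1·y_catalyst = 66.5.
Solving: y_cooling = 9.5, y_catalyst = 9.5.
Reduced cost of solvent A: c₃ − yᵀa₃ = 60.5 − (9.5·3 + 9.5·4) = 60.5 − 66.5 = -6.

-6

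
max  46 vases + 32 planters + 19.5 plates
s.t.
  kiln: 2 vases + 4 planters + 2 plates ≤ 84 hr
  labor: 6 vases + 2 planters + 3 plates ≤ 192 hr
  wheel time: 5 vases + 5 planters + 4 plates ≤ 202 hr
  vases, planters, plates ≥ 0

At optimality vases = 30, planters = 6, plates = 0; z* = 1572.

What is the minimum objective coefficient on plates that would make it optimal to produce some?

At the optimum: kiln uses 84 of 84 (binding); labor uses 192 of 192 (binding); wheel time uses 180 of 202 (slack = 22).
Since wheel time is not tight, its dual is 0.
The binding rows give the dual system: 2·y_kiln + 6·y_labor = 46 and 4·y_kiln + 2·y_labor = 32.
→ y_kiln = 5 and y_labor = 6.
plates enters the basis when its profit ≥ yᵀa₃ = 5·2 + 6·3 = 28.

28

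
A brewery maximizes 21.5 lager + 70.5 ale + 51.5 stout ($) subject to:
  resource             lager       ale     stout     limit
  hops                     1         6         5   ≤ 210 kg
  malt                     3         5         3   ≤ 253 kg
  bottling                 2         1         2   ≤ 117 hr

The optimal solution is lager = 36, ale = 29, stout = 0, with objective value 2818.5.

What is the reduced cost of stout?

Binding: hops and malt. Non-binding: bottling (16 unused).
By complementary slackness, y = 0 for the non-binding constraint.
From A_Bᵀ y = c: 1·y_hops + 3·y_malt = 21.5; 6·y_hops + 5·y_malt = 70.5.
This yields shadow prices y_hops = 8, y_malt = 4.5.
Reduced cost of stout: c₃ − yᵀa₃ = 51.5 − (8·5 + 4.5·3) = 51.5 − 53.5 = -2.

-2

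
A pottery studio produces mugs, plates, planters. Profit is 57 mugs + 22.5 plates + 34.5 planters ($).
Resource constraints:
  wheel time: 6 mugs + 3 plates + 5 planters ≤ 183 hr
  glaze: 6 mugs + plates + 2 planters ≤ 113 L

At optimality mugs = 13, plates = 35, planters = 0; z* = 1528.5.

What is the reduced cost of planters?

-4

At the optimum: wheel time uses 183 of 183 (binding); glaze uses 113 of 113 (binding).
From A_Bᵀ y = c: 6·y_wheel time + 6·y_glaze = 57; 3·y_wheel time + 1·y_glaze = 22.5.
→ y_wheel time = 6.5 and y_glaze = 3.
Reduced cost of planters: c₃ − yᵀa₃ = 34.5 − (6.5·5 + 3·2) = 34.5 − 38.5 = -4.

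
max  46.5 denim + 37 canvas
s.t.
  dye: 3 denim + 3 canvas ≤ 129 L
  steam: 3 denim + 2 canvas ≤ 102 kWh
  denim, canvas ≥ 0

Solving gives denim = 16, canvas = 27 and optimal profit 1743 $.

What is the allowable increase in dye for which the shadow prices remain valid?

24

Binding constraints: dye, steam. The basis is B = [[3,3],[3,2]] with det -3.
Per unit increase in dye, x* moves by d = (-0.6667, 1).
The basis stays optimal until denim reaches 0; allowable increase = 24 L.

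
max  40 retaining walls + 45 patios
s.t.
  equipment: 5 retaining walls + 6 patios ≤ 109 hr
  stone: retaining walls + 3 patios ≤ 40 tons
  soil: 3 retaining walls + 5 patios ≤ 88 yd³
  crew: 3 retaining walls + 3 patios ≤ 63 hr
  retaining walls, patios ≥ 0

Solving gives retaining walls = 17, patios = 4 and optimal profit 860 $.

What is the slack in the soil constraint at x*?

17

soil used = 3·17 + 5·4 = 71; slack = 88 − 71 = 17.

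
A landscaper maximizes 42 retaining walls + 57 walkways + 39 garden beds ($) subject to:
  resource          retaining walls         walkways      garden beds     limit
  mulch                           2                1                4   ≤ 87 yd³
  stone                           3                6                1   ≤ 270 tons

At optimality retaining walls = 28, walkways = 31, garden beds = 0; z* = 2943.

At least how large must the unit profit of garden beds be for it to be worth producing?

Both mulch and stone are binding at x*.
Dual feasibility on the basic columns requires 2·y_mulch + 3·y_stone = 42, 1·y_mulch + 6·y_stone = 57.
This yields shadow prices y_mulch = 9, y_stone = 8.
garden beds enters the basis when its profit ≥ yᵀa₃ = 9·4 + 8·1 = 44.

44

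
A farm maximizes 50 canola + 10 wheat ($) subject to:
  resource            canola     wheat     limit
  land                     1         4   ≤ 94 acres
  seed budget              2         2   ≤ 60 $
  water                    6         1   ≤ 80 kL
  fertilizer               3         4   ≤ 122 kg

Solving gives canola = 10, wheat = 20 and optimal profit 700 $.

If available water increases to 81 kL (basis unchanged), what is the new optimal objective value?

Check each constraint at x*: land 90/94 (slack 4); seed budget 60/60 (tight); water 80/80 (tight); fertilizer 110/122 (slack 12).
Slack constraints have shadow price 0 (complementary slackness).
The binding rows give the dual system: 2·y_seed budget + 6·y_water = 50 and 2·y_seed budget + 1·y_water = 10.
This yields shadow prices y_seed budget = 1, y_water = 8.
Δz = y_water·Δb = 8 × (1) = 8, so new z* = 700 + 8 = 708.

708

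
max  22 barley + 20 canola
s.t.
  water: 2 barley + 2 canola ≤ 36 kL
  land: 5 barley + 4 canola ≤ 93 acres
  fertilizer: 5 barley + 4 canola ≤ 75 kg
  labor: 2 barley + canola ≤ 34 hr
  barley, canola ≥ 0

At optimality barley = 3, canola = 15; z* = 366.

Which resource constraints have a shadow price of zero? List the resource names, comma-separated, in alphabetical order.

water: 36/36 (binding)
land: 75/93 (slack 18)
fertilizer: 75/75 (binding)
labor: 21/34 (slack 13)
By complementary slackness, a constraint with positive slack has shadow price 0 → labor, land.

labor, land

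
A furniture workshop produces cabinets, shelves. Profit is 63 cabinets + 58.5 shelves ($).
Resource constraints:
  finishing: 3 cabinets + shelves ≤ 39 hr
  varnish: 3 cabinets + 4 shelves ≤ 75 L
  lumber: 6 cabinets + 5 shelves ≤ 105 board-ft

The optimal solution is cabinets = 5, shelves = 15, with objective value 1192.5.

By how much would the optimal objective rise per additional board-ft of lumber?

Check each constraint at x*: finishing 30/39 (slack 9); varnish 75/75 (tight); lumber 105/105 (tight).
Slack constraints have shadow price 0 (complementary slackness).
Dual feasibility on the basic columns requires 3·y_varnish + 6·y_lumber = 63, 4·y_varnish + 5·y_lumber = 58.5.
→ y_varnish = 4 and y_lumber = 8.5.
Shadow price of lumber = 8.5.

8.5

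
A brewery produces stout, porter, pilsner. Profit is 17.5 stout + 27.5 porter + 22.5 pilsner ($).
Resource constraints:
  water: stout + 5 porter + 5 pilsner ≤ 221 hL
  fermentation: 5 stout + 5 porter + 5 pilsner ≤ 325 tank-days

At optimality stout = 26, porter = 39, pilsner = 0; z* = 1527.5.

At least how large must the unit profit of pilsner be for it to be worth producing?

27.5

Check each constraint at x*: water 221/221 (tight); fermentation 325/325 (tight).
From A_Bᵀ y = c: 1·y_water + 5·y_fermentation = 17.5; 5·y_water + 5·y_fermentation = 27.5.
This yields shadow prices y_water = 2.5, y_fermentation = 3.
pilsner enters the basis when its profit ≥ yᵀa₃ = 2.5·5 + 3·5 = 27.5.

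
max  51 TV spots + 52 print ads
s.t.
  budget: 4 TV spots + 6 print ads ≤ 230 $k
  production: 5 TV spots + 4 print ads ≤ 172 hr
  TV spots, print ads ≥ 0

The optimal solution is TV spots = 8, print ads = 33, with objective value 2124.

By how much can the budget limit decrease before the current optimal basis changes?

92.4

Binding constraints: budget, production. The basis is B = [[4,6],[5,4]] with det -14.
Per unit decrease in budget, x* moves by d = (0.2857, -0.3571).
The basis stays optimal until print ads reaches 0; allowable decrease = 92.4 $k.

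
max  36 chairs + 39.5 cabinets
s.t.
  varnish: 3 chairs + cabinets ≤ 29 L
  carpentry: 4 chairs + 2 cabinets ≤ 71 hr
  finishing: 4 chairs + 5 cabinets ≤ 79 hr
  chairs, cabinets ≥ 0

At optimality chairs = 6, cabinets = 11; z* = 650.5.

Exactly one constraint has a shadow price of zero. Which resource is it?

carpentry

varnish: 29/29 (binding)
carpentry: 46/71 (slack 25)
finishing: 79/79 (binding)
By complementary slackness, a constraint with positive slack has shadow price 0 → carpentry.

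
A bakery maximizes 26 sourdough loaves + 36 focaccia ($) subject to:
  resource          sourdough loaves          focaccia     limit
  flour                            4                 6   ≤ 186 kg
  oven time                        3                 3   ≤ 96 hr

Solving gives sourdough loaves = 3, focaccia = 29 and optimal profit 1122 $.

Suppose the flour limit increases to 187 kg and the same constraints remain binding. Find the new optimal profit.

1127

Both flour and oven time are binding at x*.
From A_Bᵀ y = c: 4·y_flour + 3·y_oven time = 26; 6·y_flour + 3·y_oven time = 36.
This yields shadow prices y_flour = 5, y_oven time = 2.
Δz = y_flour·Δb = 5 × (1) = 5, so new z* = 1122 + 5 = 1127.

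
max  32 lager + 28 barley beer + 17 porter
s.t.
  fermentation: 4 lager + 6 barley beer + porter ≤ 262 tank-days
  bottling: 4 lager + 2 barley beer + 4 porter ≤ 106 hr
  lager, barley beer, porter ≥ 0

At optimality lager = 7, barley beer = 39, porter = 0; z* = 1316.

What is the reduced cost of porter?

Check each constraint at x*: fermentation 262/262 (tight); bottling 106/106 (tight).
The binding rows give the dual system: 4·y_fermentation + 4·y_bottling = 32 and 6·y_fermentation + 2·y_bottling = 28.
→ y_fermentation = 3 and y_bottling = 5.
Reduced cost of porter: c₃ − yᵀa₃ = 17 − (3·1 + 5·4) = 17 − 23 = -6.

-6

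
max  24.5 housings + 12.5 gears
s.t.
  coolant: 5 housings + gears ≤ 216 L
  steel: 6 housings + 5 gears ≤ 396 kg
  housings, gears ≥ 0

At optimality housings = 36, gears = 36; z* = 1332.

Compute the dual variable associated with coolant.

At the optimum: coolant uses 216 of 216 (binding); steel uses 396 of 396 (binding).
Dual feasibility on the basic columns requires 5·y_coolant + 6·y_steel = 24.5, 1·y_coolant + 5·y_steel = 12.5.
Solving: y_coolant = 2.5, y_steel = 2.
Shadow price of coolant = 2.5.

2.5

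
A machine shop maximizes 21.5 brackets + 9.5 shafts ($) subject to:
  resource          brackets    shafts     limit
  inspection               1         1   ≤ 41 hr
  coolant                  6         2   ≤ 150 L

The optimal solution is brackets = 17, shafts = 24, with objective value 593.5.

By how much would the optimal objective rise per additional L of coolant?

Both inspection and coolant are binding at x*.
Dual feasibility on the basic columns requires 1·y_inspection + 6·y_coolant = 21.5, 1·y_inspection + 2·y_coolant = 9.5.
→ y_inspection = 3.5 and y_coolant = 3.
Shadow price of coolant = 3.

3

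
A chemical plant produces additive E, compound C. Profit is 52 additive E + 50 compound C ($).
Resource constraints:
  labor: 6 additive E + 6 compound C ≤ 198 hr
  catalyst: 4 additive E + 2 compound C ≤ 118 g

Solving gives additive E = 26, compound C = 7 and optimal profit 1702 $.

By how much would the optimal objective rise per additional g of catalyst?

Check each constraint at x*: labor 198/198 (tight); catalyst 118/118 (tight).
From A_Bᵀ y = c: 6·y_labor + 4·y_catalyst = 52; 6·y_labor + 2·y_catalyst = 50.
This yields shadow prices y_labor = 8, y_catalyst = 1.
Shadow price of catalyst = 1.

1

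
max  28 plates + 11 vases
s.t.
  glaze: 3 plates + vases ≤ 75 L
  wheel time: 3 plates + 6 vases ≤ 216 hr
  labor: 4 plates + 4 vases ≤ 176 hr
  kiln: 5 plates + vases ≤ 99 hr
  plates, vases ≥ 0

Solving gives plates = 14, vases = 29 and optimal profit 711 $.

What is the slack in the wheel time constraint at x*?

wheel time used = 3·14 + 6·29 = 216; slack = 216 − 216 = 0.

0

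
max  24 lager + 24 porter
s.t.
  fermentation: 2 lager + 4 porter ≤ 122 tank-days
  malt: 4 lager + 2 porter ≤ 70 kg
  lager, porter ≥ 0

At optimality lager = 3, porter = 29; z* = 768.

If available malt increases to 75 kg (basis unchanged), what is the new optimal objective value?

Check each constraint at x*: fermentation 122/122 (tight); malt 70/70 (tight).
The binding rows give the dual system: 2·y_fermentation + 4·y_malt = 24 and 4·y_fermentation + 2·y_malt = 24.
→ y_fermentation = 4 and y_malt = 4.
Δz = y_malt·Δb = 4 × (5) = 20, so new z* = 768 + 20 = 788.

788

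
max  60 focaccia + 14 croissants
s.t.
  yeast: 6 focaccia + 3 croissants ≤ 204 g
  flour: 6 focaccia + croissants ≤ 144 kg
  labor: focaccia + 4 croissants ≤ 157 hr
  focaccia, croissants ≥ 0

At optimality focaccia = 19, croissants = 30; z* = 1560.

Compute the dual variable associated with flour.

Check each constraint at x*: yeast 204/204 (tight); flour 144/144 (tight); labor 139/157 (slack 18).
By complementary slackness, y = 0 for the non-binding constraint.
From A_Bᵀ y = c: 6·y_yeast + 6·y_flour = 60; 3·y_yeast + 1·y_flour = 14.
This yields shadow prices y_yeast = 2, y_flour = 8.
Shadow price of flour = 8.

8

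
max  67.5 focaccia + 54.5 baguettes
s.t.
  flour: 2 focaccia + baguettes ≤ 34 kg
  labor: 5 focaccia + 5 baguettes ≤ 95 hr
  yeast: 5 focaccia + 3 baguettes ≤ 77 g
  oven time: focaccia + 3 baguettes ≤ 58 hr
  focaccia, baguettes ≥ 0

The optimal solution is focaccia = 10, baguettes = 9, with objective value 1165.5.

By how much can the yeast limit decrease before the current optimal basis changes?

20

Binding constraints: labor, yeast. The basis is B = [[5,5],[5,3]] with det -10.
Per unit decrease in yeast, x* moves by d = (-0.5, 0.5).
The basis stays optimal until focaccia reaches 0; allowable decrease = 20 g.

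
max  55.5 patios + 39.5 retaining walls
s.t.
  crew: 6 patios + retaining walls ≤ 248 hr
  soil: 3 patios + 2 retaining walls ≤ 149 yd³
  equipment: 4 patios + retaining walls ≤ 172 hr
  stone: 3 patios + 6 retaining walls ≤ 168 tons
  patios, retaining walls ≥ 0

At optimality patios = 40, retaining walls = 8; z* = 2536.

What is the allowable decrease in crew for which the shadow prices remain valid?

220

Binding constraints: crew, stone. The basis is B = [[6,1],[3,6]] with det 33.
Per unit decrease in crew, x* moves by d = (-0.1818, 0.0909).
The basis stays optimal until patios reaches 0; allowable decrease = 220 hr.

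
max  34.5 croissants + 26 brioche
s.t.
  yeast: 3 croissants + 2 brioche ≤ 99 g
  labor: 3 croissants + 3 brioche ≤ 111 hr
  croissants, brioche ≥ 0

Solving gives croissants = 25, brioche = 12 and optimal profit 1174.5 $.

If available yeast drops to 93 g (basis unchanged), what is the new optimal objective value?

1123.5

Check each constraint at x*: yeast 99/99 (tight); labor 111/111 (tight).
The binding rows give the dual system: 3·y_yeast + 3·y_labor = 34.5 and 2·y_yeast + 3·y_labor = 26.
This yields shadow prices y_yeast = 8.5, y_labor = 3.
Δz = y_yeast·Δb = 8.5 × (-6) = -51, so new z* = 1174.5 − 51 = 1123.5.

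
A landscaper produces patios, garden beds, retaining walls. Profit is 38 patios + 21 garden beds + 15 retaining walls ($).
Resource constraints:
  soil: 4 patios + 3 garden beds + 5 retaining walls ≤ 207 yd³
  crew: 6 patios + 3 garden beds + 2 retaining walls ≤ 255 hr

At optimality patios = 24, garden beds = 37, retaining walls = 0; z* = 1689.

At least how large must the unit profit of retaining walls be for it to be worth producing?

20

At the optimum: soil uses 207 of 207 (binding); crew uses 255 of 255 (binding).
Dual feasibility on the basic columns requires 4·y_soil + 6·y_crew = 38, 3·y_soil + 3·y_crew = 21.
Solving: y_soil = 2, y_crew = 5.
retaining walls enters the basis when its profit ≥ yᵀa₃ = 2·5 + 5·2 = 20.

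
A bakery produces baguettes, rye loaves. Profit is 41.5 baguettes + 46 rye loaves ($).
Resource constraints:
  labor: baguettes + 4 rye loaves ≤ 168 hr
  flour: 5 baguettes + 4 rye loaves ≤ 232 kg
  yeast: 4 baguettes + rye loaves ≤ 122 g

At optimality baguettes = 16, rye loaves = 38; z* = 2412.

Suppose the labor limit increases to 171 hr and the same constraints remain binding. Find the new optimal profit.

Check each constraint at x*: labor 168/168 (tight); flour 232/232 (tight); yeast 102/122 (slack 20).
By complementary slackness, y = 0 for the non-binding constraint.
From A_Bᵀ y = c: 1·y_labor + 5·y_flour = 41.5; 4·y_labor + 4·y_flour = 46.
Solving: y_labor = 4, y_flour = 7.5.
Δz = y_labor·Δb = 4 × (3) = 12, so new z* = 2412 + 12 = 2424.

2424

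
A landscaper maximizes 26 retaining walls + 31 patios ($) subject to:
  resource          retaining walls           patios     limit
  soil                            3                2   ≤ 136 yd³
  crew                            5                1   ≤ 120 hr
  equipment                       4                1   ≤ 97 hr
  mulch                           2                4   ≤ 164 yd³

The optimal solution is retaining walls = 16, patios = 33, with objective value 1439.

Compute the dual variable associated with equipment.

3

Binding: equipment and mulch. Non-binding: soil (22 unused), crew (7 unused).
By complementary slackness, y = 0 for the non-binding constraints.
From A_Bᵀ y = c: 4·y_equipment + 2·y_mulch = 26; 1·y_equipment + 4·y_mulch = 31.
Solving: y_equipment = 3, y_mulch = 7.
Shadow price of equipment = 3.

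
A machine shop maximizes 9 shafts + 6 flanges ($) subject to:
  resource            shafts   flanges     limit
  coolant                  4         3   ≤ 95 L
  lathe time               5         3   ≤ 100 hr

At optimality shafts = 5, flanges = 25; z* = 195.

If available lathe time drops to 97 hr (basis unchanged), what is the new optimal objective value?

At the optimum: coolant uses 95 of 95 (binding); lathe time uses 100 of 100 (binding).
Dual feasibility on the basic columns requires 4·y_coolant + 5·y_lathe time = 9, 3·y_coolant + 3·y_lathe time = 6.
→ y_coolant = 1 and y_lathe time = 1.
Δz = y_lathe time·Δb = 1 × (-3) = -3, so new z* = 195 − 3 = 192.

192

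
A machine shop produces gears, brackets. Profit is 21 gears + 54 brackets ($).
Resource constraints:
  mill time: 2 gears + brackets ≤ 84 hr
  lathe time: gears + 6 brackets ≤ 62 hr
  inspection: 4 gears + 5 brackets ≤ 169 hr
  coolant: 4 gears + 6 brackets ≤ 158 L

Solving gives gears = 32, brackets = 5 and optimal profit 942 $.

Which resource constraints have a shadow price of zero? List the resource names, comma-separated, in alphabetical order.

mill time: 69/84 (slack 15)
lathe time: 62/62 (binding)
inspection: 153/169 (slack 16)
coolant: 158/158 (binding)
By complementary slackness, a constraint with positive slack has shadow price 0 → inspection, mill time.

inspection, mill time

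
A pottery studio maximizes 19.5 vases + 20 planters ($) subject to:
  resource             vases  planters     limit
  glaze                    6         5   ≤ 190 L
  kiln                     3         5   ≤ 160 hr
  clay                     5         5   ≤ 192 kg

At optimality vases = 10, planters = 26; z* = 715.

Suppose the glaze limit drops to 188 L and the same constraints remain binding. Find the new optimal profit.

Check each constraint at x*: glaze 190/190 (tight); kiln 160/160 (tight); clay 180/192 (slack 12).
Since clay is not tight, its dual is 0.
The binding rows give the dual system: 6·y_glaze + 3·y_kiln = 19.5 and 5·y_glaze + 5·y_kiln = 20.
→ y_glaze = 2.5 and y_kiln = 1.5.
Δz = y_glaze·Δb = 2.5 × (-2) = -5, so new z* = 715 − 5 = 710.

710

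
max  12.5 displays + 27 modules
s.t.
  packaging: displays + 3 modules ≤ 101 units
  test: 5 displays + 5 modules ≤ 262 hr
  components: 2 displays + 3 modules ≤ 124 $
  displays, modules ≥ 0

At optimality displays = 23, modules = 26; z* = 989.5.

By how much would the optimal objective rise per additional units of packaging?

Check each constraint at x*: packaging 101/101 (tight); test 245/262 (slack 17); components 124/124 (tight).
Slack constraints have shadow price 0 (complementary slackness).
From A_Bᵀ y = c: 1·y_packaging + 2·y_components = 12.5; 3·y_packaging + 3·y_components = 27.
→ y_packaging = 5.5 and y_components = 3.5.
Shadow price of packaging = 5.5.

5.5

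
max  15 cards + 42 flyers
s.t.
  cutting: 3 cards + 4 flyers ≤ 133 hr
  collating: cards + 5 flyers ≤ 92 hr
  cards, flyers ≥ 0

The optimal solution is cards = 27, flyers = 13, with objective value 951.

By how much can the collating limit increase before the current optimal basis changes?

74.25

Binding constraints: cutting, collating. The basis is B = [[3,4],[1,5]] with det 11.
Per unit increase in collating, x* moves by d = (-0.3636, 0.2727).
The basis stays optimal until cards reaches 0; allowable increase = 74.25 hr.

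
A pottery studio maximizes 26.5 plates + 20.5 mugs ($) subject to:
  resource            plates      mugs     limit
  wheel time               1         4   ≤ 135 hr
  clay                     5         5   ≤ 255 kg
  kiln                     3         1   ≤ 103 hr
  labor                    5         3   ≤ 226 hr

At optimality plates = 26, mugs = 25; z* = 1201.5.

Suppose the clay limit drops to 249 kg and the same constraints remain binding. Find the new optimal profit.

1180.5

Check each constraint at x*: wheel time 126/135 (slack 9); clay 255/255 (tight); kiln 103/103 (tight); labor 205/226 (slack 21).
Since wheel time, labor are not tight, their duals are 0.
The binding rows give the dual system: 5·y_clay + 3·y_kiln = 26.5 and 5·y_clay + 1·y_kiln = 20.5.
→ y_clay = 3.5 and y_kiln = 3.
Δz = y_clay·Δb = 3.5 × (-6) = -21, so new z* = 1201.5 − 21 = 1180.5.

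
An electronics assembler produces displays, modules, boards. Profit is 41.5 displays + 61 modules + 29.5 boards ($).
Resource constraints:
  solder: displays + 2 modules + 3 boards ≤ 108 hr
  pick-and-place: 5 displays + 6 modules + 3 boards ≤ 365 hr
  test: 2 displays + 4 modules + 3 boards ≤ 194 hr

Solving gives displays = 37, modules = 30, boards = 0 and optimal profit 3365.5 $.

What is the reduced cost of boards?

-8

Binding: pick-and-place and test. Non-binding: solder (11 unused).
Since solder is not tight, its dual is 0.
From A_Bᵀ y = c: 5·y_pick-and-place + 2·y_test = 41.5; 6·y_pick-and-place + 4·y_test = 61.
This yields shadow prices y_pick-and-place = 5.5, y_test = 7.
Reduced cost of boards: c₃ − yᵀa₃ = 29.5 − (5.5·3 + 7·3) = 29.5 − 37.5 = -8.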